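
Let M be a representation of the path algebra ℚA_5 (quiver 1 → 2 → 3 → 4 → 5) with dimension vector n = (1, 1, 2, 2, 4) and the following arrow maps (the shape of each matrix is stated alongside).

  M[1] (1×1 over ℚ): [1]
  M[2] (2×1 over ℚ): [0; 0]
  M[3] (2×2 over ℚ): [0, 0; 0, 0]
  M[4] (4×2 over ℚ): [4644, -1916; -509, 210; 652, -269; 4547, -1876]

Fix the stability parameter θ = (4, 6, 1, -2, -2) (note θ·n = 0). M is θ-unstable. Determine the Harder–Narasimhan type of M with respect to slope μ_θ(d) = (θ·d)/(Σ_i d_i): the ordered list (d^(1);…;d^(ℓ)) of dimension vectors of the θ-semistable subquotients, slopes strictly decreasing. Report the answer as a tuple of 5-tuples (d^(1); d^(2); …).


Barcode: M ≅ I[1,2], I[3,3]^2, I[4,5]^2, I[5,5]^2. HN layers by μ_θ (4 steps, strictly decreasing):
  μ^(1)=6; μ^(2)=4; μ^(3)=1; μ^(4)=-2

((0, 1, 0, 0, 0); (1, 0, 0, 0, 0); (0, 0, 2, 0, 0); (0, 0, 0, 2, 4))


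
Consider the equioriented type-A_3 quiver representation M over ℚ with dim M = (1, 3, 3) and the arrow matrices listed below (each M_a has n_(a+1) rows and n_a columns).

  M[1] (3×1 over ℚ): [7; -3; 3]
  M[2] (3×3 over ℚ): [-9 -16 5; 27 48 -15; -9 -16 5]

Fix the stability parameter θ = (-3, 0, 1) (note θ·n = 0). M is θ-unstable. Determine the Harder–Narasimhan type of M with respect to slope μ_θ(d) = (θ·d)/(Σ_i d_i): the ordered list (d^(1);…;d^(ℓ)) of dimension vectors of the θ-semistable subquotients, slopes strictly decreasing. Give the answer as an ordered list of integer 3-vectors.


Via rank(M_{q-1}∘⋯∘M_p): M ≅ I[1,2], I[2,2], I[2,3], I[3,3]^2.
μ_θ-semistable layers: μ^(1)=1; μ^(2)=0; μ^(3)=-3

((0, 0, 3); (0, 3, 0); (1, 0, 0))


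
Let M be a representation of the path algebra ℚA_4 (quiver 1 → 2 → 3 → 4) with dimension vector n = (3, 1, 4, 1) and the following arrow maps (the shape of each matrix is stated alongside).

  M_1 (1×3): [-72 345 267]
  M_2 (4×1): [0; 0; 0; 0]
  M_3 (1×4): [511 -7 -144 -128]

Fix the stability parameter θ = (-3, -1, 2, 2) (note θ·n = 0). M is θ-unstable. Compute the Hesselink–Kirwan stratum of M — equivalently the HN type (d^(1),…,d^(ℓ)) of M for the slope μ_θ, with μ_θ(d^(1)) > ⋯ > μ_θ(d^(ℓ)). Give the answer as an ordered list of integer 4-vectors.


Interval decomposition of M: I[1,1]^2, I[1,2], I[3,3]^3, I[3,4].
HN type (ℓ=3): μ^(1)=2; μ^(2)=-1; μ^(3)=-3

((0, 0, 4, 1); (0, 1, 0, 0); (3, 0, 0, 0))


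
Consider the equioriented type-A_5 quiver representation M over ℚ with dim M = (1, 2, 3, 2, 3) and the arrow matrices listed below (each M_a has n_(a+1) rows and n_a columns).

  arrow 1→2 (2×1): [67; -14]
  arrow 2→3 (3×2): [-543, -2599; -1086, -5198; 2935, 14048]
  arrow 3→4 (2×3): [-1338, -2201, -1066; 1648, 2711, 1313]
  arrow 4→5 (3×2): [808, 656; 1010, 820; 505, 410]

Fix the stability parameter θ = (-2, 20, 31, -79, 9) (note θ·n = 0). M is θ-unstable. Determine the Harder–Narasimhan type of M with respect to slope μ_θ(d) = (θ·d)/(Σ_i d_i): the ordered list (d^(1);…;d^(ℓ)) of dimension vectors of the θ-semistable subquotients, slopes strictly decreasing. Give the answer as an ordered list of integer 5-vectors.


Via rank(M_{q-1}∘⋯∘M_p): M ≅ I[1,4], I[2,3], I[3,5], I[5,5]^2.
μ_θ-semistable layers: μ^(1)=31; μ^(2)=20; μ^(3)=9; μ^(4)=-15/2; μ^(5)=-24

((0, 0, 1, 0, 0); (0, 1, 0, 0, 0); (0, 0, 0, 0, 3); (1, 1, 1, 1, 0); (0, 0, 1, 1, 0))


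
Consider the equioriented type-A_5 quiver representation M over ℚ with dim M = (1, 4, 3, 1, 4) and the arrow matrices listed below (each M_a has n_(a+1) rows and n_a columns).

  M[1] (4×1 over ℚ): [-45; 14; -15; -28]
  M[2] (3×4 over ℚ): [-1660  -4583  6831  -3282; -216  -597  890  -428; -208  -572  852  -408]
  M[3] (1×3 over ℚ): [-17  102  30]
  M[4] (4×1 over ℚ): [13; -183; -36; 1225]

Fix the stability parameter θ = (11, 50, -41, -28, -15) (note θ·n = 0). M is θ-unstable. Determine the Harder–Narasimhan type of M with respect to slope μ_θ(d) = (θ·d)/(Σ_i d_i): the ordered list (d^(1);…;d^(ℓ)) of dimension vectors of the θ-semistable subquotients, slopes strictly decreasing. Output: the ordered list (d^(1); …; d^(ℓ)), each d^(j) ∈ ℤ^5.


Barcode: M ≅ I[1,5], I[2,2]^2, I[2,3], I[3,3], I[5,5]^3. HN layers by μ_θ (5 steps, strictly decreasing):
  μ^(1)=50; μ^(2)=9/2; μ^(3)=-23/5; μ^(4)=-15; μ^(5)=-41

((0, 2, 0, 0, 0); (0, 1, 1, 0, 0); (1, 1, 1, 1, 1); (0, 0, 0, 0, 3); (0, 0, 1, 0, 0))


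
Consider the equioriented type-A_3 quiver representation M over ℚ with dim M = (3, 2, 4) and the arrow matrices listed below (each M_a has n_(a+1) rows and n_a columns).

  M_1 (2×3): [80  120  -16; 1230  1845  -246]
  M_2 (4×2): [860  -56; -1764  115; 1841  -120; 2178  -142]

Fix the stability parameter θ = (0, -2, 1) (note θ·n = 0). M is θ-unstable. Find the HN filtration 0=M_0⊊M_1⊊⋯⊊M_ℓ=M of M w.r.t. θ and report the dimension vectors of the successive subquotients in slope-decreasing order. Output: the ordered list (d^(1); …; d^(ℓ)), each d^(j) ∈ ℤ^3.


Via rank(M_{q-1}∘⋯∘M_p): M ≅ I[1,1]^2, I[1,3], I[2,3], I[3,3]^2.
μ_θ-semistable layers: μ^(1)=1; μ^(2)=0; μ^(3)=-1; μ^(4)=-2

((0, 0, 4); (2, 0, 0); (1, 1, 0); (0, 1, 0))


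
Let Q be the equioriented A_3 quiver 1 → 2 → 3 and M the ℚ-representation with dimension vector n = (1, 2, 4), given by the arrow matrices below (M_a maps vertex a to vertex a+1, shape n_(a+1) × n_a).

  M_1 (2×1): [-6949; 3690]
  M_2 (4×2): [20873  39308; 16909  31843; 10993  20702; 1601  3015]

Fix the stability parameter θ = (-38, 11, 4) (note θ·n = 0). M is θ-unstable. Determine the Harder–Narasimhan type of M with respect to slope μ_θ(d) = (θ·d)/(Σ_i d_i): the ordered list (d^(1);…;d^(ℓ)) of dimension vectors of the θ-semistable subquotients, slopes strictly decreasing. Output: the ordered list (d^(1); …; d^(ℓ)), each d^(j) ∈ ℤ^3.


Barcode: M ≅ I[1,3], I[2,3], I[3,3]^2. HN layers by μ_θ (3 steps, strictly decreasing):
  μ^(1)=15/2; μ^(2)=4; μ^(3)=-38

((0, 2, 2); (0, 0, 2); (1, 0, 0))


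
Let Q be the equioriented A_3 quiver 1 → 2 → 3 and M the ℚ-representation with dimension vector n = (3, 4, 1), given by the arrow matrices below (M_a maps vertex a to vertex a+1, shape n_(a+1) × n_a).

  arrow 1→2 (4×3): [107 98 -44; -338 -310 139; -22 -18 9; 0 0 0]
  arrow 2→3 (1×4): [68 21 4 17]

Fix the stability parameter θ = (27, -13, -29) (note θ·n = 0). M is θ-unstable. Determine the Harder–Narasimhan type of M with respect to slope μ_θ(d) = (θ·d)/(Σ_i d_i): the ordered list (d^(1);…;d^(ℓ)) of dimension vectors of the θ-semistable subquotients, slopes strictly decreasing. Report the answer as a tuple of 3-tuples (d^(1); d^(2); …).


Barcode: M ≅ I[1,1], I[1,2], I[1,3], I[2,2]^2. HN layers by μ_θ (4 steps, strictly decreasing):
  μ^(1)=27; μ^(2)=7; μ^(3)=-5; μ^(4)=-13

((1, 0, 0); (1, 1, 0); (1, 1, 1); (0, 2, 0))


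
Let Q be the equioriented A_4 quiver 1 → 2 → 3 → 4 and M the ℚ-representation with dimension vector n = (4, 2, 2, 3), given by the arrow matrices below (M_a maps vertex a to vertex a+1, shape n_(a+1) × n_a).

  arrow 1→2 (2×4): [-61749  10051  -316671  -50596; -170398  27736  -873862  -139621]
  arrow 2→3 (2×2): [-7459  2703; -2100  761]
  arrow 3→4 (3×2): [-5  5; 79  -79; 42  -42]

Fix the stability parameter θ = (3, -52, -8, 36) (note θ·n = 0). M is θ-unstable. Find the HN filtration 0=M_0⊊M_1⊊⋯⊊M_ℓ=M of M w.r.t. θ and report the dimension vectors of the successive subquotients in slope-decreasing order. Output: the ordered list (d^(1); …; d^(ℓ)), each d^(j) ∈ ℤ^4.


Via rank(M_{q-1}∘⋯∘M_p): M ≅ I[1,1]^2, I[1,3], I[1,4], I[4,4]^2.
μ_θ-semistable layers: μ^(1)=36; μ^(2)=3; μ^(3)=-8; μ^(4)=-49/2

((0, 0, 0, 3); (2, 0, 0, 0); (0, 0, 2, 0); (2, 2, 0, 0))


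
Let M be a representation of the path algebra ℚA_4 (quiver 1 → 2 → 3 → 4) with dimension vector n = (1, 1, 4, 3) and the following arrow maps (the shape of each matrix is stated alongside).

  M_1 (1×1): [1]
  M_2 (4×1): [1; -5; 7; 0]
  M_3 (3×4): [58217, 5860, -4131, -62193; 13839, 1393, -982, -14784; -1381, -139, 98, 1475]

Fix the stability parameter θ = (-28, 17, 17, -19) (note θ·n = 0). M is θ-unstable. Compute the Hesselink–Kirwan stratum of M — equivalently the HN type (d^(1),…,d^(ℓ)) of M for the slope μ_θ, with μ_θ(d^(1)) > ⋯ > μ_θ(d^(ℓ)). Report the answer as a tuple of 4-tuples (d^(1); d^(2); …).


Interval decomposition of M: I[1,3], I[3,4]^3.
HN type (ℓ=3): μ^(1)=17; μ^(2)=-1; μ^(3)=-28

((0, 1, 1, 0); (0, 0, 3, 3); (1, 0, 0, 0))


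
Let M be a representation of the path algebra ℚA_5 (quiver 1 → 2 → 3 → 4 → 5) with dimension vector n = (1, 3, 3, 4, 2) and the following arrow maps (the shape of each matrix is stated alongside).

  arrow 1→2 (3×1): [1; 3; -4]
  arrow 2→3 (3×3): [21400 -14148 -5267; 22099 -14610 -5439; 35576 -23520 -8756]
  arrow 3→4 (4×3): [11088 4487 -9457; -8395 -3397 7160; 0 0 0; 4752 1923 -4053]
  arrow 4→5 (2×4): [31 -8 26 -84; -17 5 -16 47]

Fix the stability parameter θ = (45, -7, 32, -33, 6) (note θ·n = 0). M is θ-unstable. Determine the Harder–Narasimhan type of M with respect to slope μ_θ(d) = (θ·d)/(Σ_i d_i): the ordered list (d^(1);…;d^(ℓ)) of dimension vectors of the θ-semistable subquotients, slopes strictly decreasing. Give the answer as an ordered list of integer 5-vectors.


Barcode: M ≅ I[1,5], I[2,2], I[2,5], I[3,3], I[4,4]^2. HN layers by μ_θ (6 steps, strictly decreasing):
  μ^(1)=32; μ^(2)=43/5; μ^(3)=6; μ^(4)=-1/2; μ^(5)=-7; μ^(6)=-33

((0, 0, 1, 0, 0); (1, 1, 1, 1, 1); (0, 0, 0, 0, 1); (0, 0, 1, 1, 0); (0, 2, 0, 0, 0); (0, 0, 0, 2, 0))


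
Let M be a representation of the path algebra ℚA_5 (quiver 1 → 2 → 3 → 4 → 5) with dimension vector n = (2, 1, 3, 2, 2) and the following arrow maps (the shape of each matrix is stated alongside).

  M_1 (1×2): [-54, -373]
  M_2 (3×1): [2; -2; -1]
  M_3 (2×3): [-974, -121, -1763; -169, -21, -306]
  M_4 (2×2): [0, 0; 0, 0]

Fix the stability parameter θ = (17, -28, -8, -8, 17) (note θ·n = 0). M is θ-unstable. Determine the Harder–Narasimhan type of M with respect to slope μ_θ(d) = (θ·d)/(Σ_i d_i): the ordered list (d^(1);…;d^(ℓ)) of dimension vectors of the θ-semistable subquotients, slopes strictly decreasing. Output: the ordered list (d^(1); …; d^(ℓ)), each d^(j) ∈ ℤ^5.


Interval decomposition of M: I[1,1], I[1,4], I[3,3], I[3,4], I[5,5]^2.
HN type (ℓ=3): μ^(1)=17; μ^(2)=-27/4; μ^(3)=-8

((1, 0, 0, 0, 2); (1, 1, 1, 1, 0); (0, 0, 2, 1, 0))


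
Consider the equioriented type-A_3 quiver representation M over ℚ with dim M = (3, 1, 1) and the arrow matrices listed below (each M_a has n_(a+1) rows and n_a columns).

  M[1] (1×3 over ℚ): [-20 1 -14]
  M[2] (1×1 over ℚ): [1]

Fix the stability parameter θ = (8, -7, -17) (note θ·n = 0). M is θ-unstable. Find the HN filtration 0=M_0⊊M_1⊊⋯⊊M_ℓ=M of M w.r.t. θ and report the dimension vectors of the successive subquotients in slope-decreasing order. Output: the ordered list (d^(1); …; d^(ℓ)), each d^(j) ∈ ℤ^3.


Interval decomposition of M: I[1,1]^2, I[1,3].
HN type (ℓ=2): μ^(1)=8; μ^(2)=-16/3

((2, 0, 0); (1, 1, 1))


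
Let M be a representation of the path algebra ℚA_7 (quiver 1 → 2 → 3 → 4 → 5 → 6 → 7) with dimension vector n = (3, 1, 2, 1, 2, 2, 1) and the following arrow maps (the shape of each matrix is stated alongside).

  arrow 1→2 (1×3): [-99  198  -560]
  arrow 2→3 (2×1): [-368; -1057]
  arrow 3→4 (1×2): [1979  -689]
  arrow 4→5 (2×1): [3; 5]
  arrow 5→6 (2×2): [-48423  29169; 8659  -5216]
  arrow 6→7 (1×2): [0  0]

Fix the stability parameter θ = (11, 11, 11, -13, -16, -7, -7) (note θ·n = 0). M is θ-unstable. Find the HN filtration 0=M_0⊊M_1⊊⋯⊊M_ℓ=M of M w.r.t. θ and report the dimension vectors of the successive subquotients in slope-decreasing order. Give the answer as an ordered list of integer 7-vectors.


Barcode: M ≅ I[1,1]^2, I[1,6], I[3,3], I[5,6], I[7,7]. HN layers by μ_θ (4 steps, strictly decreasing):
  μ^(1)=11; μ^(2)=-1/2; μ^(3)=-7; μ^(4)=-16

((2, 0, 1, 0, 0, 0, 0); (1, 1, 1, 1, 1, 1, 0); (0, 0, 0, 0, 0, 1, 1); (0, 0, 0, 0, 1, 0, 0))


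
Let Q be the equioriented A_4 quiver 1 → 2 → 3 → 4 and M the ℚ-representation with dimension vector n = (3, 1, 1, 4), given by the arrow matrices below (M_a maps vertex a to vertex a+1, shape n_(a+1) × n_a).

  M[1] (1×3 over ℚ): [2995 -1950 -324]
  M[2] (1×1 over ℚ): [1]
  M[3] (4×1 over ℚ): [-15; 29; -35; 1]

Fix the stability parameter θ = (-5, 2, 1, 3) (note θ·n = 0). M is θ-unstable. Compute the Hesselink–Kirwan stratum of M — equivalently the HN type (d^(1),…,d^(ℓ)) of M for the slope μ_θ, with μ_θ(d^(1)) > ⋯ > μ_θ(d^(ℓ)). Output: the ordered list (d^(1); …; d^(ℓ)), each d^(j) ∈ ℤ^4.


Barcode: M ≅ I[1,1]^2, I[1,4], I[4,4]^3. HN layers by μ_θ (3 steps, strictly decreasing):
  μ^(1)=3; μ^(2)=3/2; μ^(3)=-5

((0, 0, 0, 4); (0, 1, 1, 0); (3, 0, 0, 0))


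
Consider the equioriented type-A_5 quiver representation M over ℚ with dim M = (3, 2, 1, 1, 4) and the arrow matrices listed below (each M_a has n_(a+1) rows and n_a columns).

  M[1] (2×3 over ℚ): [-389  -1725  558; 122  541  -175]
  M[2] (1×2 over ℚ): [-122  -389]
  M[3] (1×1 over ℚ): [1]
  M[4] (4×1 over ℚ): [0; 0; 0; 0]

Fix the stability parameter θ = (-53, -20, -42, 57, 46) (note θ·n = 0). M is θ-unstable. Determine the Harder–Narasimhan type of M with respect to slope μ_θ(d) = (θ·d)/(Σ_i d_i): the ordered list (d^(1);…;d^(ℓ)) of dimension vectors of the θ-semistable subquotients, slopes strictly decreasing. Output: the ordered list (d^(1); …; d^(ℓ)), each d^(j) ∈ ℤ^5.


Via rank(M_{q-1}∘⋯∘M_p): M ≅ I[1,1], I[1,2], I[1,4], I[5,5]^4.
μ_θ-semistable layers: μ^(1)=57; μ^(2)=46; μ^(3)=-20; μ^(4)=-31; μ^(5)=-53

((0, 0, 0, 1, 0); (0, 0, 0, 0, 4); (0, 1, 0, 0, 0); (0, 1, 1, 0, 0); (3, 0, 0, 0, 0))


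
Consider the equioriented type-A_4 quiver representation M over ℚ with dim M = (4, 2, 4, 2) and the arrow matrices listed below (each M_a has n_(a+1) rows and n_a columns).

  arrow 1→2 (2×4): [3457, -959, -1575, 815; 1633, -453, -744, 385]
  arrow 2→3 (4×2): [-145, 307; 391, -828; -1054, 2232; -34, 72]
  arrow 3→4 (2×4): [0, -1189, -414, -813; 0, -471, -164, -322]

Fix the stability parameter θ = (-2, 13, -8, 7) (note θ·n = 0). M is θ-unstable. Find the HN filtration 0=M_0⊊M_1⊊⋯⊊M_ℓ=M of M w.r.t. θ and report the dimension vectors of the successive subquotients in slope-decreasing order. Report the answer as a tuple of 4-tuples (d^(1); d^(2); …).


Barcode: M ≅ I[1,1]^2, I[1,3], I[1,4], I[3,3], I[3,4]. HN layers by μ_θ (4 steps, strictly decreasing):
  μ^(1)=7; μ^(2)=5/2; μ^(3)=-2; μ^(4)=-8

((0, 0, 0, 2); (0, 2, 2, 0); (4, 0, 0, 0); (0, 0, 2, 0))


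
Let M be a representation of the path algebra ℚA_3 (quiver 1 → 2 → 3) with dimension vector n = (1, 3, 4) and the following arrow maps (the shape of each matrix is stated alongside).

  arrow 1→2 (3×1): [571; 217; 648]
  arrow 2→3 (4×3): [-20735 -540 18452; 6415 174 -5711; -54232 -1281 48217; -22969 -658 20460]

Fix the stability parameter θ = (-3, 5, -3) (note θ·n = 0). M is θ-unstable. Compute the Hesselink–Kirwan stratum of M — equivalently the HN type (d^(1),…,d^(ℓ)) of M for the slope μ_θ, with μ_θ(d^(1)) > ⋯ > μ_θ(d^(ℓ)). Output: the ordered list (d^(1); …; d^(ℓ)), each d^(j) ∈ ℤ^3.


Interval decomposition of M: I[1,3], I[2,3]^2, I[3,3].
HN type (ℓ=2): μ^(1)=1; μ^(2)=-3

((0, 3, 3); (1, 0, 1))


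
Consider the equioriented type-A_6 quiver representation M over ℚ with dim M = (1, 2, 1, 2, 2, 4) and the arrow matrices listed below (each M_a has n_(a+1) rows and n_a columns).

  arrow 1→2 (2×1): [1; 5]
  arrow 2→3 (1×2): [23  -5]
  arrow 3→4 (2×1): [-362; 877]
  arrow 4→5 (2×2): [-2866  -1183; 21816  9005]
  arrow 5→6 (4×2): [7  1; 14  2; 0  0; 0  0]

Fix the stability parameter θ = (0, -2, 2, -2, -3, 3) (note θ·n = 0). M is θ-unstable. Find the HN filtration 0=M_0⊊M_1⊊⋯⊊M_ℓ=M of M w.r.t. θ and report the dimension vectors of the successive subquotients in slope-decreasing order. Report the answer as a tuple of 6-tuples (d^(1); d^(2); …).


Interval decomposition of M: I[1,5], I[2,2], I[4,6], I[6,6]^3.
HN type (ℓ=4): μ^(1)=3; μ^(2)=-1; μ^(3)=-2; μ^(4)=-5/2

((0, 0, 0, 0, 0, 4); (1, 1, 1, 1, 1, 0); (0, 1, 0, 0, 0, 0); (0, 0, 0, 1, 1, 0))


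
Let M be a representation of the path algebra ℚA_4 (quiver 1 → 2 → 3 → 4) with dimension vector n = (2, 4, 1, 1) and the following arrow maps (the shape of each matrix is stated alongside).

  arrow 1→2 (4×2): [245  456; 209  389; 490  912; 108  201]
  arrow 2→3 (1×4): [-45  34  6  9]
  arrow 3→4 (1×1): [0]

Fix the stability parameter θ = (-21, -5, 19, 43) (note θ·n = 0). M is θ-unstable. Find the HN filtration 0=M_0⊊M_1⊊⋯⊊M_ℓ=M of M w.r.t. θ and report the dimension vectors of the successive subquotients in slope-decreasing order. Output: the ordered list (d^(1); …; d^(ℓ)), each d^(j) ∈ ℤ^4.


Interval decomposition of M: I[1,2], I[1,3], I[2,2]^2, I[4,4].
HN type (ℓ=4): μ^(1)=43; μ^(2)=19; μ^(3)=-5; μ^(4)=-21

((0, 0, 0, 1); (0, 0, 1, 0); (0, 4, 0, 0); (2, 0, 0, 0))


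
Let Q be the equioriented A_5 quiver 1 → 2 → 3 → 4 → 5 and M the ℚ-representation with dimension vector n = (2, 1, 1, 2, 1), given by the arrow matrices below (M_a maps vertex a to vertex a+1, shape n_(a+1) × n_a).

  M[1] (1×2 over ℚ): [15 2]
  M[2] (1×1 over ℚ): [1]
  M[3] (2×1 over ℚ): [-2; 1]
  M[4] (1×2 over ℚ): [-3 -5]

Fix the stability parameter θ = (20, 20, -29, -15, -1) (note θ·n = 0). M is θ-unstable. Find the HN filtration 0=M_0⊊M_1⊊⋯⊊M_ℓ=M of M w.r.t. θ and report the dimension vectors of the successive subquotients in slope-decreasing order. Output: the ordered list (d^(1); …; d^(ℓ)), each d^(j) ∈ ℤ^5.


Via rank(M_{q-1}∘⋯∘M_p): M ≅ I[1,1], I[1,5], I[4,4].
μ_θ-semistable layers: μ^(1)=20; μ^(2)=-1; μ^(3)=-15

((1, 0, 0, 0, 0); (1, 1, 1, 1, 1); (0, 0, 0, 1, 0))


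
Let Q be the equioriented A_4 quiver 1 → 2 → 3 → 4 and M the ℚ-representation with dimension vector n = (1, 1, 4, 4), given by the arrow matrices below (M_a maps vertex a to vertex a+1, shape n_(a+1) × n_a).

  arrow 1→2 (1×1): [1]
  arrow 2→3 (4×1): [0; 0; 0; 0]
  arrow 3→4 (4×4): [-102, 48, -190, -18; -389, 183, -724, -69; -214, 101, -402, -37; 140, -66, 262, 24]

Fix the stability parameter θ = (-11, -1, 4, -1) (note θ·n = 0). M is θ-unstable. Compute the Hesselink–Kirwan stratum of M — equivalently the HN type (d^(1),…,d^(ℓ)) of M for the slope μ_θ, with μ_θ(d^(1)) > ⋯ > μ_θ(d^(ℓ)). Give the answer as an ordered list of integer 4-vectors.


Via rank(M_{q-1}∘⋯∘M_p): M ≅ I[1,2], I[3,3], I[3,4]^3, I[4,4].
μ_θ-semistable layers: μ^(1)=4; μ^(2)=3/2; μ^(3)=-1; μ^(4)=-11

((0, 0, 1, 0); (0, 0, 3, 3); (0, 1, 0, 1); (1, 0, 0, 0))


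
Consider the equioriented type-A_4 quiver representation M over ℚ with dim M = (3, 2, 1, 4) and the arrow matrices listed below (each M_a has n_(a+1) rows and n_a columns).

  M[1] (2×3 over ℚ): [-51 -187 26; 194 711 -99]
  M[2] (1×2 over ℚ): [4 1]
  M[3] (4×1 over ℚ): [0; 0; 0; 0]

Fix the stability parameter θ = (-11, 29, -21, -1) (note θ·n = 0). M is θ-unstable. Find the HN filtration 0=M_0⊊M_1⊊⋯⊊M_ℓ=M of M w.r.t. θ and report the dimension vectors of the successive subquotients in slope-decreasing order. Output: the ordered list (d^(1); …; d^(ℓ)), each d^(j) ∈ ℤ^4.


Interval decomposition of M: I[1,1], I[1,2], I[1,3], I[4,4]^4.
HN type (ℓ=4): μ^(1)=29; μ^(2)=4; μ^(3)=-1; μ^(4)=-11

((0, 1, 0, 0); (0, 1, 1, 0); (0, 0, 0, 4); (3, 0, 0, 0))


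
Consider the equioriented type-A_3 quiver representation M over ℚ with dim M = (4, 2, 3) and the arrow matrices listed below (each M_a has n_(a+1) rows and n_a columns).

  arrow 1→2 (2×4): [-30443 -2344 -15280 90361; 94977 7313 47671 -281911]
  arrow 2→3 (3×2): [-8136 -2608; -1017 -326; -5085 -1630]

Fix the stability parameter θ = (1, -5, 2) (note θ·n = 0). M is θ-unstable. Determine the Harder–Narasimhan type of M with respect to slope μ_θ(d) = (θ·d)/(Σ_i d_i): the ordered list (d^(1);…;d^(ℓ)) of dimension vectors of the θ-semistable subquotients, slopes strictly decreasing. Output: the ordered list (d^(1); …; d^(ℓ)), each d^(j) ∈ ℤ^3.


Via rank(M_{q-1}∘⋯∘M_p): M ≅ I[1,1]^2, I[1,2], I[1,3], I[3,3]^2.
μ_θ-semistable layers: μ^(1)=2; μ^(2)=1; μ^(3)=-2

((0, 0, 3); (2, 0, 0); (2, 2, 0))


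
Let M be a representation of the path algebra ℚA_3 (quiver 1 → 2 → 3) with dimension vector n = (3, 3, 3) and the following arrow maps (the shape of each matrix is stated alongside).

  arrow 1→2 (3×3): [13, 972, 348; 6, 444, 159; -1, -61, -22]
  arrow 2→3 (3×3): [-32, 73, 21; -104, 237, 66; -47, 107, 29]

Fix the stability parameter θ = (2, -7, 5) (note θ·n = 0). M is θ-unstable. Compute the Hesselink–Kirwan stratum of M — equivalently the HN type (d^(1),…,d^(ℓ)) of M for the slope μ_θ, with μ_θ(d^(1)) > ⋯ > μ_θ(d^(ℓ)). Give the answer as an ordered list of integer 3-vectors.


Via rank(M_{q-1}∘⋯∘M_p): M ≅ I[1,3]^3.
μ_θ-semistable layers: μ^(1)=5; μ^(2)=-5/2

((0, 0, 3); (3, 3, 0))


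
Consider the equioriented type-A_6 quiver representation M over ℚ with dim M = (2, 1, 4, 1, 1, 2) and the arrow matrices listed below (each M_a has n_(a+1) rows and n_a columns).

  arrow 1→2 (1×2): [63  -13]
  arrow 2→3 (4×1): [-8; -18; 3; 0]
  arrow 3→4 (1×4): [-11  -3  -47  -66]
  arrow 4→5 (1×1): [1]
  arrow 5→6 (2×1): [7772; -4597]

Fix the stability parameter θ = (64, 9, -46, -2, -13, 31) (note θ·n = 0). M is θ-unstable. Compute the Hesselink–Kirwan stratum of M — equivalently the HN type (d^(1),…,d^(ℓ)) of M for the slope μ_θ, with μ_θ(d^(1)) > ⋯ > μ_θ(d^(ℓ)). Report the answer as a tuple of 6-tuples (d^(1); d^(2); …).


Barcode: M ≅ I[1,1], I[1,6], I[3,3]^3, I[6,6]. HN layers by μ_θ (4 steps, strictly decreasing):
  μ^(1)=64; μ^(2)=31; μ^(3)=12/5; μ^(4)=-46

((1, 0, 0, 0, 0, 0); (0, 0, 0, 0, 0, 2); (1, 1, 1, 1, 1, 0); (0, 0, 3, 0, 0, 0))


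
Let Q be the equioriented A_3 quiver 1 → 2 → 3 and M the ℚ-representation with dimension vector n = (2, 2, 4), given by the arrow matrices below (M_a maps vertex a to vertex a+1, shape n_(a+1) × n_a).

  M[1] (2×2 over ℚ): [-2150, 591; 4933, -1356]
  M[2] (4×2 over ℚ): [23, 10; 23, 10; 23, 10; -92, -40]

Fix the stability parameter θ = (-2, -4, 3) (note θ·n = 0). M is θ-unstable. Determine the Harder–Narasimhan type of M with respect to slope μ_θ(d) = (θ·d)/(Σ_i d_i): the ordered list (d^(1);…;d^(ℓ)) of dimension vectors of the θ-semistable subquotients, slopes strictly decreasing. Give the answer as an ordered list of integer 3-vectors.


Interval decomposition of M: I[1,2], I[1,3], I[3,3]^3.
HN type (ℓ=2): μ^(1)=3; μ^(2)=-3

((0, 0, 4); (2, 2, 0))


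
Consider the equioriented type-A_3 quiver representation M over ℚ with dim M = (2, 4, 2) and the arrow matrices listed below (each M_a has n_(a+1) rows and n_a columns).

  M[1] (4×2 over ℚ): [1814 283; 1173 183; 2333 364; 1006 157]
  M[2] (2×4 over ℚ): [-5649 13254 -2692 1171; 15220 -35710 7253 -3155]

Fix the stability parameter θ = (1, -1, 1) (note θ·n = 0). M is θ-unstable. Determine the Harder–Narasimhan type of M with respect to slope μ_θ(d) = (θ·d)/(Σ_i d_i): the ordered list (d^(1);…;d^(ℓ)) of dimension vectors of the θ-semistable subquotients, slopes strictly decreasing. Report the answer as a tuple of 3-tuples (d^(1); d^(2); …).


Via rank(M_{q-1}∘⋯∘M_p): M ≅ I[1,3]^2, I[2,2]^2.
μ_θ-semistable layers: μ^(1)=1; μ^(2)=0; μ^(3)=-1

((0, 0, 2); (2, 2, 0); (0, 2, 0))


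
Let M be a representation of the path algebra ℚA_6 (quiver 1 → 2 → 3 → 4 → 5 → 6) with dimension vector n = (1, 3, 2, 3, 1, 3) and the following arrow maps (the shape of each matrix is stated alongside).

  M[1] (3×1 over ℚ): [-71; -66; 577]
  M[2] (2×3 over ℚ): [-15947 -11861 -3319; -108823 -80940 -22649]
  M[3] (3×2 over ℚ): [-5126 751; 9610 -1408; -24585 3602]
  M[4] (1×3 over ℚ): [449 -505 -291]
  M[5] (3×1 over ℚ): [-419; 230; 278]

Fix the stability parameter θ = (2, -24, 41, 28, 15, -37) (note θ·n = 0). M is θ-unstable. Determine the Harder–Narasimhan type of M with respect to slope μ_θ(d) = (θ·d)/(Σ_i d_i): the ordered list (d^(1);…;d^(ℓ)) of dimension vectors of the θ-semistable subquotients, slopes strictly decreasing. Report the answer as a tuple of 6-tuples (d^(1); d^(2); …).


Via rank(M_{q-1}∘⋯∘M_p): M ≅ I[1,2], I[2,4], I[2,6], I[4,4], I[6,6]^2.
μ_θ-semistable layers: μ^(1)=69/2; μ^(2)=28; μ^(3)=47/4; μ^(4)=-11; μ^(5)=-24; μ^(6)=-37

((0, 0, 1, 1, 0, 0); (0, 0, 0, 1, 0, 0); (0, 0, 1, 1, 1, 1); (1, 1, 0, 0, 0, 0); (0, 2, 0, 0, 0, 0); (0, 0, 0, 0, 0, 2))


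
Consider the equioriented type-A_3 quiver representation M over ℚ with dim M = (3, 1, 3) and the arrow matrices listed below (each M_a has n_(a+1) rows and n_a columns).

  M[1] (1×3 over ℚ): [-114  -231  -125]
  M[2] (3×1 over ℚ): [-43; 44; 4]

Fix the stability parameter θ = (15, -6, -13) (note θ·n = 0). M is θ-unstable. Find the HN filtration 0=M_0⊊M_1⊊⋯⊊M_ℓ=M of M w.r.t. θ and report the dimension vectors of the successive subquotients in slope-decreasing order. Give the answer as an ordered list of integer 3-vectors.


Barcode: M ≅ I[1,1]^2, I[1,3], I[3,3]^2. HN layers by μ_θ (3 steps, strictly decreasing):
  μ^(1)=15; μ^(2)=-4/3; μ^(3)=-13

((2, 0, 0); (1, 1, 1); (0, 0, 2))


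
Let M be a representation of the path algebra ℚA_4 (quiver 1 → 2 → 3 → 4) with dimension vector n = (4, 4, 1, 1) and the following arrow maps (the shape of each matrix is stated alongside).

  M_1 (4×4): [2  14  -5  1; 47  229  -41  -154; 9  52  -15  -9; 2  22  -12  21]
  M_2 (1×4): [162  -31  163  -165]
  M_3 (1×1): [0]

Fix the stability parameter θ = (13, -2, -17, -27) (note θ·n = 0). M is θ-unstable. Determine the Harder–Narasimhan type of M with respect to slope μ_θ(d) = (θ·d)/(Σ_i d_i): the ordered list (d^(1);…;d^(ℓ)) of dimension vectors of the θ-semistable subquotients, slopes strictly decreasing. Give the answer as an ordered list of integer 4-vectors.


Via rank(M_{q-1}∘⋯∘M_p): M ≅ I[1,2]^3, I[1,3], I[4,4].
μ_θ-semistable layers: μ^(1)=11/2; μ^(2)=-2; μ^(3)=-27

((3, 3, 0, 0); (1, 1, 1, 0); (0, 0, 0, 1))


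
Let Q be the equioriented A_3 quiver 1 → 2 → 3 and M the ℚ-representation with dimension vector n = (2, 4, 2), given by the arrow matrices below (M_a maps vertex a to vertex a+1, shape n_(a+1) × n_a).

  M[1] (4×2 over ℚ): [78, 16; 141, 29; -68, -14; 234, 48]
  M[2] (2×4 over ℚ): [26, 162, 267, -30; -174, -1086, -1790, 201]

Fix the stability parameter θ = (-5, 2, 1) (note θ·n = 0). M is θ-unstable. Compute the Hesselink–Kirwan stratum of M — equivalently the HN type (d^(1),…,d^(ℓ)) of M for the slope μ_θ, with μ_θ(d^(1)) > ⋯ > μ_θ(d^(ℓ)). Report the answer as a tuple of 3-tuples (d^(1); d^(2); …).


Via rank(M_{q-1}∘⋯∘M_p): M ≅ I[1,3]^2, I[2,2]^2.
μ_θ-semistable layers: μ^(1)=2; μ^(2)=3/2; μ^(3)=-5

((0, 2, 0); (0, 2, 2); (2, 0, 0))


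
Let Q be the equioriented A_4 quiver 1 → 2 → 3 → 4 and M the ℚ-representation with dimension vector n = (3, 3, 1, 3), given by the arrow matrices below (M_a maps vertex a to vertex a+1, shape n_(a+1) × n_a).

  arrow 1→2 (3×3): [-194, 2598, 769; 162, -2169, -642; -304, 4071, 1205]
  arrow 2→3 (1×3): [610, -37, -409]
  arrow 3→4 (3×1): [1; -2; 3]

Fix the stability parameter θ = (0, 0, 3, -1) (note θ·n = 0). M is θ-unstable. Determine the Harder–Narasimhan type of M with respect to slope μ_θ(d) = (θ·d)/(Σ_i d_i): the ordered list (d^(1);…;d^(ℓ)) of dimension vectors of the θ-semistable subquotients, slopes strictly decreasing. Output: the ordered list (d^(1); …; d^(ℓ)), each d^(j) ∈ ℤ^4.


Interval decomposition of M: I[1,1], I[1,2], I[1,4], I[2,2], I[4,4]^2.
HN type (ℓ=3): μ^(1)=1; μ^(2)=0; μ^(3)=-1

((0, 0, 1, 1); (3, 3, 0, 0); (0, 0, 0, 2))


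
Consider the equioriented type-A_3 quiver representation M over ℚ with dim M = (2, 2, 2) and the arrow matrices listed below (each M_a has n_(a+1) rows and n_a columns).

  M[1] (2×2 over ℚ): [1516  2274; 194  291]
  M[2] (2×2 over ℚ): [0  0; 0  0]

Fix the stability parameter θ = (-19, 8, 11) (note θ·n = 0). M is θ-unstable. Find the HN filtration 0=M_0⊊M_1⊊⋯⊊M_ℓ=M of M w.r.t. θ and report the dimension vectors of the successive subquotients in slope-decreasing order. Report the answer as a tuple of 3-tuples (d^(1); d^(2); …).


Interval decomposition of M: I[1,1], I[1,2], I[2,2], I[3,3]^2.
HN type (ℓ=3): μ^(1)=11; μ^(2)=8; μ^(3)=-19

((0, 0, 2); (0, 2, 0); (2, 0, 0))


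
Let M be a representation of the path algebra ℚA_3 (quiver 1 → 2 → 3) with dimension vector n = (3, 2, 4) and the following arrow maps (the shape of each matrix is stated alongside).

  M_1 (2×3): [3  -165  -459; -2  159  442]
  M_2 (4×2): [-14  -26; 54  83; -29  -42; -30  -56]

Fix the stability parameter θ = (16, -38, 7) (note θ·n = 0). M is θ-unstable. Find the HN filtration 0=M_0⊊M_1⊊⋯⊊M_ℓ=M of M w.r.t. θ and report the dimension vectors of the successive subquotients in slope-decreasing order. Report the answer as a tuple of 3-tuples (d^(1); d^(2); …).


Barcode: M ≅ I[1,1], I[1,3]^2, I[3,3]^2. HN layers by μ_θ (3 steps, strictly decreasing):
  μ^(1)=16; μ^(2)=7; μ^(3)=-11

((1, 0, 0); (0, 0, 4); (2, 2, 0))


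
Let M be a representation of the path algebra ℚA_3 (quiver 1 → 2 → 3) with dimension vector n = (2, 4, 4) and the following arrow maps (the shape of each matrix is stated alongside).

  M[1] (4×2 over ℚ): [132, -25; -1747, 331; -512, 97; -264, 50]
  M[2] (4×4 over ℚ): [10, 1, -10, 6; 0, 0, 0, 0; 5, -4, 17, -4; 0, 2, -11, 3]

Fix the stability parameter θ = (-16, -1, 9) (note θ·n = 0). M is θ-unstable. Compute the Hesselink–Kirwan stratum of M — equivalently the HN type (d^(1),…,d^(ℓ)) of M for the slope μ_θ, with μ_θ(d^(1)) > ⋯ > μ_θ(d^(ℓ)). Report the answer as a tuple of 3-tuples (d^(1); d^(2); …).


Via rank(M_{q-1}∘⋯∘M_p): M ≅ I[1,3]^2, I[2,2], I[2,3], I[3,3].
μ_θ-semistable layers: μ^(1)=9; μ^(2)=-1; μ^(3)=-16

((0, 0, 4); (0, 4, 0); (2, 0, 0))


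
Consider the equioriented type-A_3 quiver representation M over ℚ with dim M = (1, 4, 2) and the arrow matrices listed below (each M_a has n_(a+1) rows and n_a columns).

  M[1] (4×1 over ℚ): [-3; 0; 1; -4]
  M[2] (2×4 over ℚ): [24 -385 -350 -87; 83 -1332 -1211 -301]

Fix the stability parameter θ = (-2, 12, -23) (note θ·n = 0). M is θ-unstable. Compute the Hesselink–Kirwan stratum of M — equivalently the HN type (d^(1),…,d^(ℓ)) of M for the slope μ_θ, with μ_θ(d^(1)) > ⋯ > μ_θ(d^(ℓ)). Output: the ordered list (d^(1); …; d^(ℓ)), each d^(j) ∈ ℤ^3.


Interval decomposition of M: I[1,3], I[2,2]^2, I[2,3].
HN type (ℓ=3): μ^(1)=12; μ^(2)=-13/3; μ^(3)=-11/2

((0, 2, 0); (1, 1, 1); (0, 1, 1))


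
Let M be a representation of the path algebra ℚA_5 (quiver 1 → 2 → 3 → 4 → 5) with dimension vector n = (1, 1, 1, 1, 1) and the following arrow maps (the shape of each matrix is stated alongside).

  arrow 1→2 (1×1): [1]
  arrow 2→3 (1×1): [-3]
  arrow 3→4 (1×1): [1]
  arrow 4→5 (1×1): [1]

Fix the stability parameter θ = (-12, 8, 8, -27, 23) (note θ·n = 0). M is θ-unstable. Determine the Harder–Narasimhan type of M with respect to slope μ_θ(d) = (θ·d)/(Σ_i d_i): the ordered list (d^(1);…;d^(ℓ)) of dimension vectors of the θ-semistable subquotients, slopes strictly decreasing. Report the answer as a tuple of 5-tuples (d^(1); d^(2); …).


Via rank(M_{q-1}∘⋯∘M_p): M ≅ I[1,5].
μ_θ-semistable layers: μ^(1)=23; μ^(2)=-11/3; μ^(3)=-12

((0, 0, 0, 0, 1); (0, 1, 1, 1, 0); (1, 0, 0, 0, 0))


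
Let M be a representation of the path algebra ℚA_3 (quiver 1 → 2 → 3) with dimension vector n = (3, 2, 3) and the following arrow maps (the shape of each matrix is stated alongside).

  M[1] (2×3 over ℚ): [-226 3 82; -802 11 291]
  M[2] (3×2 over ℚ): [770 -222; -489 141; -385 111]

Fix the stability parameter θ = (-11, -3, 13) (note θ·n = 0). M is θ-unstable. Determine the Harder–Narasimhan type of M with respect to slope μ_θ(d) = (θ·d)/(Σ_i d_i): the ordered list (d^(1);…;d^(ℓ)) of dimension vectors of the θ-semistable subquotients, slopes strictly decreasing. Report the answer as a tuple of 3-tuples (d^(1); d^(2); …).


Via rank(M_{q-1}∘⋯∘M_p): M ≅ I[1,1], I[1,3]^2, I[3,3].
μ_θ-semistable layers: μ^(1)=13; μ^(2)=-3; μ^(3)=-11

((0, 0, 3); (0, 2, 0); (3, 0, 0))


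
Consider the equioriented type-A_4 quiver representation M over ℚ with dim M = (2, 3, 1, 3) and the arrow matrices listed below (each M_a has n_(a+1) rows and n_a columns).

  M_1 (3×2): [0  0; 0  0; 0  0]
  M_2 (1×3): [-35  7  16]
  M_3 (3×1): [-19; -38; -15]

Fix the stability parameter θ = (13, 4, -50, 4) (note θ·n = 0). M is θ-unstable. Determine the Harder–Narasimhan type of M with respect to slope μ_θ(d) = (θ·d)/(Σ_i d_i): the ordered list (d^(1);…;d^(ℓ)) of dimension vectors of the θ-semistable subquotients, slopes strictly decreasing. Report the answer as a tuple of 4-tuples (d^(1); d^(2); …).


Interval decomposition of M: I[1,1]^2, I[2,2]^2, I[2,4], I[4,4]^2.
HN type (ℓ=3): μ^(1)=13; μ^(2)=4; μ^(3)=-23

((2, 0, 0, 0); (0, 2, 0, 3); (0, 1, 1, 0))


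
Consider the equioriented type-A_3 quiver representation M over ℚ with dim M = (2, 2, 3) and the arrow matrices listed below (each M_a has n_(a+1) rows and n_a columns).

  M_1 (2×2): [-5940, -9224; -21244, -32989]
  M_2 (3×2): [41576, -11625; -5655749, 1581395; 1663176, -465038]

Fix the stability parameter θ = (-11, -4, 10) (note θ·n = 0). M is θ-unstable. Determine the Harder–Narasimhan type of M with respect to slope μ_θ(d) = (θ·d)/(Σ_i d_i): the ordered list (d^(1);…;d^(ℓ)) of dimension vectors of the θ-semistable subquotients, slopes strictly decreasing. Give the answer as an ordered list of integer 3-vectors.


Interval decomposition of M: I[1,3]^2, I[3,3].
HN type (ℓ=3): μ^(1)=10; μ^(2)=-4; μ^(3)=-11

((0, 0, 3); (0, 2, 0); (2, 0, 0))


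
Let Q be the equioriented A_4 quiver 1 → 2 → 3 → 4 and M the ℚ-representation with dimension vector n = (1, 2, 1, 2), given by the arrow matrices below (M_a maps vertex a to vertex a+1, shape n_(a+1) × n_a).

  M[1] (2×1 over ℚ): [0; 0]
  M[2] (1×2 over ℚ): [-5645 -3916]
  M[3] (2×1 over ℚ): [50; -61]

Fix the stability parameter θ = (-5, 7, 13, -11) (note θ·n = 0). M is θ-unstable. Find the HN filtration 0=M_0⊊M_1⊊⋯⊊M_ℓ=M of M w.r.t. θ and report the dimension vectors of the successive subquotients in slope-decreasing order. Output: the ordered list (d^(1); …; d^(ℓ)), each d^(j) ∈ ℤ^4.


Via rank(M_{q-1}∘⋯∘M_p): M ≅ I[1,1], I[2,2], I[2,4], I[4,4].
μ_θ-semistable layers: μ^(1)=7; μ^(2)=3; μ^(3)=-5; μ^(4)=-11

((0, 1, 0, 0); (0, 1, 1, 1); (1, 0, 0, 0); (0, 0, 0, 1))


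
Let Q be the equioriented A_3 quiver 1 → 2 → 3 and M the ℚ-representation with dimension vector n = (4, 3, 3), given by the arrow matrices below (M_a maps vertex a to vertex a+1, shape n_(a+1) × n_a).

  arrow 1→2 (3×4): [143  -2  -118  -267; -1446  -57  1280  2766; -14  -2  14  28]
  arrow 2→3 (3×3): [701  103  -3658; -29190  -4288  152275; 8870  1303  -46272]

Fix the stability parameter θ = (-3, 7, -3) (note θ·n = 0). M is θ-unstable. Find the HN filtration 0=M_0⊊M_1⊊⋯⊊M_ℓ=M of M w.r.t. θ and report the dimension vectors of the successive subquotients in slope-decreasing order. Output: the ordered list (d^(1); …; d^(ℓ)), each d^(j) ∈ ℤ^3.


Interval decomposition of M: I[1,1], I[1,3]^3.
HN type (ℓ=2): μ^(1)=2; μ^(2)=-3

((0, 3, 3); (4, 0, 0))


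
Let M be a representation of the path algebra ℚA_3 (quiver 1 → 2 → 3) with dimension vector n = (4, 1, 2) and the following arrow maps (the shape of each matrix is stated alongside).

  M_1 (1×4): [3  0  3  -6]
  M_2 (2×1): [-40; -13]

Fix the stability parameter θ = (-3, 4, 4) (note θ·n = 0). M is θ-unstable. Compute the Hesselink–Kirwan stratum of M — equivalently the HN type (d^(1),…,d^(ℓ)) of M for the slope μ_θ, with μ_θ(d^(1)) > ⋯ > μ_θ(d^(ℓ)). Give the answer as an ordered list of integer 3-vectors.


Via rank(M_{q-1}∘⋯∘M_p): M ≅ I[1,1]^3, I[1,3], I[3,3].
μ_θ-semistable layers: μ^(1)=4; μ^(2)=-3

((0, 1, 2); (4, 0, 0))


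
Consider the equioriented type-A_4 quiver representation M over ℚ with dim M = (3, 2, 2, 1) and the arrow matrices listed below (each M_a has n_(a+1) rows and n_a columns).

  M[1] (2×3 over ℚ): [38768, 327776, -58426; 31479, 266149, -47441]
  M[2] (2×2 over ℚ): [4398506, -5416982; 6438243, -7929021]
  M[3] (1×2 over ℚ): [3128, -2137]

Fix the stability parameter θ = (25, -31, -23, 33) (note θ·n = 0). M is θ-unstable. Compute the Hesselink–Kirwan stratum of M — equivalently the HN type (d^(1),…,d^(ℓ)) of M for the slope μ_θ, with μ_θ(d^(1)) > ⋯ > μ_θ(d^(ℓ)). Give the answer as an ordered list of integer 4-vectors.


Barcode: M ≅ I[1,1], I[1,2], I[1,4], I[3,3]. HN layers by μ_θ (5 steps, strictly decreasing):
  μ^(1)=33; μ^(2)=25; μ^(3)=-3; μ^(4)=-29/3; μ^(5)=-23

((0, 0, 0, 1); (1, 0, 0, 0); (1, 1, 0, 0); (1, 1, 1, 0); (0, 0, 1, 0))


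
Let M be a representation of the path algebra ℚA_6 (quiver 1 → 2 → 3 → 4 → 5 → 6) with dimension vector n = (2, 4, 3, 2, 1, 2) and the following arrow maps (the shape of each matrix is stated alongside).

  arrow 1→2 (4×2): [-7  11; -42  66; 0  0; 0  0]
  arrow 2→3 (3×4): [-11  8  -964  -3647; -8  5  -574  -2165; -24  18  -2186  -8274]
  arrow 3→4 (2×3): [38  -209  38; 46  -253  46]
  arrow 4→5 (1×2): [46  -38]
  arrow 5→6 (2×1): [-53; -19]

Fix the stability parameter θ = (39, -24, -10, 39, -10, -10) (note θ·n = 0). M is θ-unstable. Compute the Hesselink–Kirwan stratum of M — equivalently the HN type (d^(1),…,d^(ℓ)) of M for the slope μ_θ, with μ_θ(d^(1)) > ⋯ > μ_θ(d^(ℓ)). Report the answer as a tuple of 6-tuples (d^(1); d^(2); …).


Barcode: M ≅ I[1,1], I[1,3], I[2,2], I[2,3], I[2,4], I[4,6], I[6,6]. HN layers by μ_θ (5 steps, strictly decreasing):
  μ^(1)=39; μ^(2)=19/3; μ^(3)=5/3; μ^(4)=-10; μ^(5)=-24

((1, 0, 0, 1, 0, 0); (0, 0, 0, 1, 1, 1); (1, 1, 1, 0, 0, 0); (0, 0, 2, 0, 0, 1); (0, 3, 0, 0, 0, 0))


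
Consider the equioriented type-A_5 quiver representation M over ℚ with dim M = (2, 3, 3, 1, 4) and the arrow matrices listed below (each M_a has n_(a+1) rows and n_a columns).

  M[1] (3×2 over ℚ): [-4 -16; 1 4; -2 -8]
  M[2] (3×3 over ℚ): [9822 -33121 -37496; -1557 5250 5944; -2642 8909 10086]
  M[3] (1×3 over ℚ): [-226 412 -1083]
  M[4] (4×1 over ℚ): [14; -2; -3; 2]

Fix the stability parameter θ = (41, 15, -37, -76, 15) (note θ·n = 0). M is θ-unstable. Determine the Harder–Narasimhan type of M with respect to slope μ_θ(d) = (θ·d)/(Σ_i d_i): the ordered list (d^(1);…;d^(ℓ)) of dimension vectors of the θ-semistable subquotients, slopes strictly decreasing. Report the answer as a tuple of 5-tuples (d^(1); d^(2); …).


Via rank(M_{q-1}∘⋯∘M_p): M ≅ I[1,1], I[1,5], I[2,3]^2, I[5,5]^3.
μ_θ-semistable layers: μ^(1)=41; μ^(2)=15; μ^(3)=-11; μ^(4)=-57/4

((1, 0, 0, 0, 0); (0, 0, 0, 0, 4); (0, 2, 2, 0, 0); (1, 1, 1, 1, 0))
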